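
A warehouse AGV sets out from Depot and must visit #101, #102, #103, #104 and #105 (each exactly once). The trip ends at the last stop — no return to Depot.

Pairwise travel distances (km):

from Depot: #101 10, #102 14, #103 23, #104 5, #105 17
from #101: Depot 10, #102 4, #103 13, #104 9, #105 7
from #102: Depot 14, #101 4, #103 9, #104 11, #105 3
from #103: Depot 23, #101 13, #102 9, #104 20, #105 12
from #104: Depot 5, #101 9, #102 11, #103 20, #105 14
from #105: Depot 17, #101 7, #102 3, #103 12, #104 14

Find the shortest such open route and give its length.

There are 5! = 120 possible orderings.
Depot → #101 → #102 → #103 → #104 → #105: 10+4+9+20+14 = 57
Depot → #101 → #102 → #103 → #105 → #104: 10+4+9+12+14 = 49
Depot → #101 → #102 → #104 → #103 → #105: 10+4+11+20+12 = 57
Depot → #101 → #102 → #104 → #105 → #103: 10+4+11+14+12 = 51
Depot → #101 → #102 → #105 → #103 → #104: 10+4+3+12+20 = 49
Depot → #101 → #102 → #105 → #104 → #103: 10+4+3+14+20 = 51
Depot → #101 → #103 → #102 → #104 → #105: 10+13+9+11+14 = 57
Depot → #101 → #103 → #102 → #105 → #104: 10+13+9+3+14 = 49
Depot → #101 → #103 → #104 → #102 → #105: 10+13+20+11+3 = 57
Depot → #101 → #103 → #104 → #105 → #102: 10+13+20+14+3 = 60
Depot → #101 → #103 → #105 → #102 → #104: 10+13+12+3+11 = 49
Depot → #101 → #103 → #105 → #104 → #102: 10+13+12+14+11 = 60
Depot → #101 → #104 → #102 → #103 → #105: 10+9+11+9+12 = 51
Depot → #101 → #104 → #102 → #105 → #103: 10+9+11+3+12 = 45
… (106 more)
Depot → #104 → #101 → #102 → #105 → #103: 5+9+4+3+12 = 33  ← best
The minimum is 33.
One shortest path: Depot → #104 → #101 → #102 → #105 → #103.

Minimum one-way distance = 33 km.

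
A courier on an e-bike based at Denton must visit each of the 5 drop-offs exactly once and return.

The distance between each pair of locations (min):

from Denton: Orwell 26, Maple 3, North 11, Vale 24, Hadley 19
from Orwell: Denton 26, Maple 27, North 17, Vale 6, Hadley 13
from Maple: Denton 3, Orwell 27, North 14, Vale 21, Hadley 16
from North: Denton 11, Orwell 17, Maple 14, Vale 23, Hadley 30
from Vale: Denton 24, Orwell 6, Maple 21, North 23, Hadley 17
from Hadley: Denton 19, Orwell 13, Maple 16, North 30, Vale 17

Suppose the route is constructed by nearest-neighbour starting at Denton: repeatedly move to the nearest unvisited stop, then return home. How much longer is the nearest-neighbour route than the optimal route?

From Denton: Maple=3, North=11, Hadley=19, Vale=24, Orwell=26 → choose Maple (3).
From Maple: North=14, Hadley=16, Vale=21, Orwell=27 → choose North (14).
From North: Orwell=17, Vale=23, Hadley=30 → choose Orwell (17).
From Orwell: Vale=6, Hadley=13 → choose Vale (6).
From Vale: Hadley=17 → choose Hadley (17).
NN route Denton → Maple → North → Orwell → Vale → Hadley → Denton costs 76.
Optimal: Denton → Maple → Hadley → Vale → Orwell → North → Denton costs 70 (by enumerating all 60 distinct tours).
Excess = 76 − 70 = 6.

The nearest-neighbour route is 6 min longer than optimal.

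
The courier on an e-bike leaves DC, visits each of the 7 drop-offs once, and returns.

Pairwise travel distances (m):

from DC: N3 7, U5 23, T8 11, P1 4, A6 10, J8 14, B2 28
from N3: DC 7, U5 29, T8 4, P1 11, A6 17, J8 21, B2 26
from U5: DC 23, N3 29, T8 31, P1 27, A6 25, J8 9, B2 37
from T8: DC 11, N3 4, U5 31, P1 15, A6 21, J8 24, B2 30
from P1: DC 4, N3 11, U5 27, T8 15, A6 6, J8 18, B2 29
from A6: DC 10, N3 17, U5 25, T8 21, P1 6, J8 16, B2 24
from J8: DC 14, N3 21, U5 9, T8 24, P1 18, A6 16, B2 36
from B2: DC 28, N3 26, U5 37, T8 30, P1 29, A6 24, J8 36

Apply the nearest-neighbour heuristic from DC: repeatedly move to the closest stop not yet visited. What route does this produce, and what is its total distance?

Nearest-neighbour total = 126 m; route DC → P1 → A6 → J8 → U5 → N3 → T8 → B2 → DC.

From DC: distances to unvisited — P1=4, N3=7, A6=10, T8=11, J8=14, U5=23, B2=28. Nearest is P1 (4).
From P1: distances to unvisited — A6=6, N3=11, T8=15, J8=18, U5=27, B2=29. Nearest is A6 (6).
From A6: distances to unvisited — J8=16, N3=17, T8=21, B2=24, U5=25. Nearest is J8 (16).
From J8: distances to unvisited — U5=9, N3=21, T8=24, B2=36. Nearest is U5 (9).
From U5: distances to unvisited — N3=29, T8=31, B2=37. Nearest is N3 (29).
From N3: distances to unvisited — T8=4, B2=26. Nearest is T8 (4).
From T8: distances to unvisited — B2=30. Nearest is B2 (30).
Return B2→DC: 28.
Total = 4 + 6 + 16 + 9 + 29 + 4 + 30 + 28 = 126.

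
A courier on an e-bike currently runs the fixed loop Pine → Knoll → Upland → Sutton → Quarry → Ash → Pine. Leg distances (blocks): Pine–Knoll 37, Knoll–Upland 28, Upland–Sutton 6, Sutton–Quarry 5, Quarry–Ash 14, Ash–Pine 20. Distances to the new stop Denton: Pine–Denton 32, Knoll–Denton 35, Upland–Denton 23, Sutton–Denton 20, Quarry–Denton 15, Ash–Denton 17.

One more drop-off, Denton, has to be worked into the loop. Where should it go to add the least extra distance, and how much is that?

Insertion cost between consecutive stops i–j is d(i,Denton) + d(Denton,j) − d(i,j):
  between Pine and Knoll: 32 + 35 − 37 = 30
  between Knoll and Upland: 35 + 23 − 28 = 30
  between Upland and Sutton: 23 + 20 − 6 = 37
  between Sutton and Quarry: 20 + 15 − 5 = 30
  between Quarry and Ash: 15 + 17 − 14 = 18
  between Ash and Pine: 17 + 32 − 20 = 29
Cheapest insertion is between Quarry and Ash, adding 18.
New total = 110 + 18 = 128.

Adding 18 blocks by placing Denton on the Quarry–Ash leg.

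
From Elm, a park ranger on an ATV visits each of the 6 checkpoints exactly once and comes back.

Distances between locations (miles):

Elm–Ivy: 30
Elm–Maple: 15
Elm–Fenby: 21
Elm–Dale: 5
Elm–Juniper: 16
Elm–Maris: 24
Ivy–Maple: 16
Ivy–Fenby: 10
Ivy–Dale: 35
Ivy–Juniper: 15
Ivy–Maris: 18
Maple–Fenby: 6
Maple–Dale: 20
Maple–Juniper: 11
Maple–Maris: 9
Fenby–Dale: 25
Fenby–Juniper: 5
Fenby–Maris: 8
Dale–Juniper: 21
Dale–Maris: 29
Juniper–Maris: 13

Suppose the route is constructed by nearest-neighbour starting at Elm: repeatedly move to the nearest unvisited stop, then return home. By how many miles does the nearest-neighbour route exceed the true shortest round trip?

From Elm: Dale=5, Maple=15, Juniper=16, Fenby=21, Maris=24, Ivy=30 → choose Dale (5).
From Dale: Maple=20, Juniper=21, Fenby=25, Maris=29, Ivy=35 → choose Maple (20).
From Maple: Fenby=6, Maris=9, Juniper=11, Ivy=16 → choose Fenby (6).
From Fenby: Juniper=5, Maris=8, Ivy=10 → choose Juniper (5).
From Juniper: Maris=13, Ivy=15 → choose Maris (13).
From Maris: Ivy=18 → choose Ivy (18).
NN route Elm → Dale → Maple → Fenby → Juniper → Maris → Ivy → Elm costs 97.
Optimal: Elm → Maple → Maris → Ivy → Fenby → Juniper → Dale → Elm costs 83 (by enumerating all 360 distinct tours).
Excess = 97 − 83 = 14.

Excess over optimum: 14 miles.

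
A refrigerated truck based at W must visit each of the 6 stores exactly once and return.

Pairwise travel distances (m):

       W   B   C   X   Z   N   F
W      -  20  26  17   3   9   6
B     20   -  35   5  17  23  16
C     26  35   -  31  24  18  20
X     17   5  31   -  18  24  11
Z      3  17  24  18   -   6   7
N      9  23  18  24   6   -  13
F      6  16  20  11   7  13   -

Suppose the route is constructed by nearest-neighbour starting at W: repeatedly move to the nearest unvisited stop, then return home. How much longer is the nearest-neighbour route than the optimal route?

16 m longer than the optimal tour.

W: Z=3, F=6, N=9, X=17, B=20, C=26 ⇒ Z
Z: N=6, F=7, B=17, X=18, C=24 ⇒ N
N: F=13, C=18, B=23, X=24 ⇒ F
F: X=11, B=16, C=20 ⇒ X
X: B=5, C=31 ⇒ B
B: C=35 ⇒ C
NN route W → Z → N → F → X → B → C → W costs 99.
Optimal: W → B → X → F → C → N → Z → W costs 83 (by enumerating all 360 distinct tours).
Excess = 99 − 83 = 16.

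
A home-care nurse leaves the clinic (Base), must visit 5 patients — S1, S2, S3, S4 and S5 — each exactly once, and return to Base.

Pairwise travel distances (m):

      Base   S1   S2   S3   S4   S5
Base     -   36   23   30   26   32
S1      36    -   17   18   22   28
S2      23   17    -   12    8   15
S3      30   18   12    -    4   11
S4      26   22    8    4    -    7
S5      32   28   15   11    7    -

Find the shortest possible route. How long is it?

Minimum total distance: 101 m.

Base - S1 - S2 - S3 - S4 - S5 - Base: 36+17+12+4+7+32 = 108
Base - S1 - S2 - S3 - S5 - S4 - Base: 36+17+12+11+7+26 = 109
Base - S1 - S2 - S4 - S3 - S5 - Base: 36+17+8+4+11+32 = 108
Base - S1 - S2 - S4 - S5 - S3 - Base: 36+17+8+7+11+30 = 109
Base - S1 - S2 - S5 - S3 - S4 - Base: 36+17+15+11+4+26 = 109
Base - S1 - S2 - S5 - S4 - S3 - Base: 36+17+15+7+4+30 = 109
Base - S1 - S3 - S2 - S4 - S5 - Base: 36+18+12+8+7+32 = 113
Base - S1 - S3 - S2 - S5 - S4 - Base: 36+18+12+15+7+26 = 114
Base - S1 - S3 - S4 - S2 - S5 - Base: 36+18+4+8+15+32 = 113
Base - S1 - S3 - S4 - S5 - S2 - Base: 36+18+4+7+15+23 = 103
Base - S1 - S3 - S5 - S2 - S4 - Base: 36+18+11+15+8+26 = 114
Base - S1 - S3 - S5 - S4 - S2 - Base: 36+18+11+7+8+23 = 103
Base - S1 - S4 - S2 - S3 - S5 - Base: 36+22+8+12+11+32 = 121
Base - S1 - S4 - S2 - S5 - S3 - Base: 36+22+8+15+11+30 = 122
… (46 more)
Base - S2 - S1 - S3 - S4 - S5 - Base: 23+17+18+4+7+32 = 101  ← best
The minimum is 101.
One optimal route: Base → S2 → S1 → S3 → S4 → S5 → Base (or its reverse).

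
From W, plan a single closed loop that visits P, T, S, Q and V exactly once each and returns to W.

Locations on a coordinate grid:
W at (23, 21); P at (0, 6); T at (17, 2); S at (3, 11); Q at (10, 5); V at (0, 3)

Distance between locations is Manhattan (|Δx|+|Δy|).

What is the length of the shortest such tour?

W - P - T - S - Q - V - W: 38+21+23+13+12+41 = 148
W - P - T - S - V - Q - W: 38+21+23+11+12+29 = 134
W - P - T - Q - S - V - W: 38+21+10+13+11+41 = 134
W - P - T - Q - V - S - W: 38+21+10+12+11+30 = 122
W - P - T - V - S - Q - W: 38+21+18+11+13+29 = 130
W - P - T - V - Q - S - W: 38+21+18+12+13+30 = 132
W - P - S - T - Q - V - W: 38+8+23+10+12+41 = 132
W - P - S - T - V - Q - W: 38+8+23+18+12+29 = 128
W - P - S - Q - T - V - W: 38+8+13+10+18+41 = 128
W - P - S - Q - V - T - W: 38+8+13+12+18+25 = 114
W - P - S - V - T - Q - W: 38+8+11+18+10+29 = 114
W - P - S - V - Q - T - W: 38+8+11+12+10+25 = 104
W - P - Q - T - S - V - W: 38+11+10+23+11+41 = 134
W - P - Q - T - V - S - W: 38+11+10+18+11+30 = 118
… (46 more)
W - T - Q - V - P - S - W: 25+10+12+3+8+30 = 88  ← best
The minimum is 88.
One optimal route: W → T → Q → V → P → S → W (or its reverse).

Minimum total distance: 88.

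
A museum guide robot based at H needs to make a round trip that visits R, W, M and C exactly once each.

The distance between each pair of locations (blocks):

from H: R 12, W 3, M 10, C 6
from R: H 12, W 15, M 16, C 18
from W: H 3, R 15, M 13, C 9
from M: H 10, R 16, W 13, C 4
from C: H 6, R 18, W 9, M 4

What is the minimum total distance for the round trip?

44 blocks — the shortest possible round trip.

There are 12 distinct closed tours to check (reversals are equivalent).
H-R-W-M-C-H: 12+15+13+4+6 = 50
H-R-W-C-M-H: 12+15+9+4+10 = 50
H-R-M-W-C-H: 12+16+13+9+6 = 56
H-R-M-C-W-H: 12+16+4+9+3 = 44
H-R-C-W-M-H: 12+18+9+13+10 = 62
H-R-C-M-W-H: 12+18+4+13+3 = 50
H-W-R-M-C-H: 3+15+16+4+6 = 44
H-W-R-C-M-H: 3+15+18+4+10 = 50
H-W-M-R-C-H: 3+13+16+18+6 = 56
H-W-C-R-M-H: 3+9+18+16+10 = 56
H-M-R-W-C-H: 10+16+15+9+6 = 56
H-M-W-R-C-H: 10+13+15+18+6 = 62
The minimum is 44.
One optimal route: H → R → M → C → W → H (or its reverse).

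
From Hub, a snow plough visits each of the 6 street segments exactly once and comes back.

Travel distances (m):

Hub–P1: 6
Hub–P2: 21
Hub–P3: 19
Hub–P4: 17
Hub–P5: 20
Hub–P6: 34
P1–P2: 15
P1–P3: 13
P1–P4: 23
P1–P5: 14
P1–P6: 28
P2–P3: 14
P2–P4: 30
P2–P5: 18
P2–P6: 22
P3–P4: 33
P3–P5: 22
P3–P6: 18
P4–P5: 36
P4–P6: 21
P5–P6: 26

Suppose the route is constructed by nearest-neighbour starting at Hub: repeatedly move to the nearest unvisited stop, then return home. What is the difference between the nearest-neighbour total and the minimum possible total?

7 m longer than the optimal tour.

From Hub: P1=6, P4=17, P3=19, P5=20, P2=21, P6=34 → choose P1 (6).
From P1: P3=13, P5=14, P2=15, P4=23, P6=28 → choose P3 (13).
From P3: P2=14, P6=18, P5=22, P4=33 → choose P2 (14).
From P2: P5=18, P6=22, P4=30 → choose P5 (18).
From P5: P6=26, P4=36 → choose P6 (26).
From P6: P4=21 → choose P4 (21).
NN route Hub → P1 → P3 → P2 → P5 → P6 → P4 → Hub costs 115.
Optimal: Hub → P1 → P5 → P2 → P3 → P6 → P4 → Hub costs 108 (by enumerating all 360 distinct tours).
Excess = 115 − 108 = 7.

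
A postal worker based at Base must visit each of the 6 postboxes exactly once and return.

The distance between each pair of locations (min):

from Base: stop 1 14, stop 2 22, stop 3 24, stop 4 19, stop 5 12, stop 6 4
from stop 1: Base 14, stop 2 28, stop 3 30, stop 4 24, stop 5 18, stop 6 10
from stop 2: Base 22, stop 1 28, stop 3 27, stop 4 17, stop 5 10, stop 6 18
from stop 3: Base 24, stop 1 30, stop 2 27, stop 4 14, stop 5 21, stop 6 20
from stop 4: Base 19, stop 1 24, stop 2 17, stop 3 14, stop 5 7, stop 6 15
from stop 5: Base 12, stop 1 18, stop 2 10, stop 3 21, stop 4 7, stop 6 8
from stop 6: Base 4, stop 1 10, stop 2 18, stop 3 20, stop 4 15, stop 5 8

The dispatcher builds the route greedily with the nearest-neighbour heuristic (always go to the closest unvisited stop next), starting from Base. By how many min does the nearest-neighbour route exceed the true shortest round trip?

Excess over optimum: 5 min.

From Base: stop 6=4, stop 5=12, stop 1=14, stop 4=19, stop 2=22, stop 3=24 → choose stop 6 (4).
From stop 6: stop 5=8, stop 1=10, stop 4=15, stop 2=18, stop 3=20 → choose stop 5 (8).
From stop 5: stop 4=7, stop 2=10, stop 1=18, stop 3=21 → choose stop 4 (7).
From stop 4: stop 3=14, stop 2=17, stop 1=24 → choose stop 3 (14).
From stop 3: stop 2=27, stop 1=30 → choose stop 2 (27).
From stop 2: stop 1=28 → choose stop 1 (28).
NN route Base → stop 6 → stop 5 → stop 4 → stop 3 → stop 2 → stop 1 → Base costs 102.
Optimal: Base → stop 1 → stop 2 → stop 5 → stop 4 → stop 3 → stop 6 → Base costs 97 (by enumerating all 360 distinct tours).
Excess = 102 − 97 = 5.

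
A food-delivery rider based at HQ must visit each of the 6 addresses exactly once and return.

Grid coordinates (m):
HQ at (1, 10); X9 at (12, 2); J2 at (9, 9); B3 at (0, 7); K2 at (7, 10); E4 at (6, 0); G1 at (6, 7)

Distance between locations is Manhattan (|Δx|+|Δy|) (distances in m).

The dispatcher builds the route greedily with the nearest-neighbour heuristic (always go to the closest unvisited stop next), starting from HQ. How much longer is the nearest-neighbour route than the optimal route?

Excess over optimum: 6 m.

From HQ: B3=4, K2=6, G1=8, J2=9, E4=15, X9=19 → choose B3 (4).
From B3: G1=6, K2=10, J2=11, E4=13, X9=17 → choose G1 (6).
From G1: K2=4, J2=5, E4=7, X9=11 → choose K2 (4).
From K2: J2=3, E4=11, X9=13 → choose J2 (3).
From J2: X9=10, E4=12 → choose X9 (10).
From X9: E4=8 → choose E4 (8).
NN route HQ → B3 → G1 → K2 → J2 → X9 → E4 → HQ costs 50.
Optimal: HQ → B3 → G1 → E4 → X9 → J2 → K2 → HQ costs 44 (by enumerating all 360 distinct tours).
Excess = 50 − 44 = 6.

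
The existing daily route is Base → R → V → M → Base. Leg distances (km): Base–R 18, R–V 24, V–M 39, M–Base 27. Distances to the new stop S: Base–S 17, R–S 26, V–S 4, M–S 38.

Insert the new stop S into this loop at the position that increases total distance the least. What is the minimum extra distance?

Insertion cost between consecutive stops i–j is d(i,S) + d(S,j) − d(i,j):
  between Base and R: 17 + 26 − 18 = 25
  between R and V: 26 + 4 − 24 = 6
  between V and M: 4 + 38 − 39 = 3
  between M and Base: 38 + 17 − 27 = 28
Cheapest insertion is between V and M, adding 3.
New total = 108 + 3 = 111.

Adding 3 km by placing S on the V–M leg.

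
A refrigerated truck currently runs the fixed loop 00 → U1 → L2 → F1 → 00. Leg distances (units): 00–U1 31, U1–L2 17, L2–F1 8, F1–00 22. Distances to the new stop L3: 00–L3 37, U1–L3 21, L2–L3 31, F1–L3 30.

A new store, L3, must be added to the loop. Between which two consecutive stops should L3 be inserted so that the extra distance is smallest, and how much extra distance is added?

Insertion cost between consecutive stops i–j is d(i,L3) + d(L3,j) − d(i,j):
  between 00 and U1: 37 + 21 − 31 = 27
  between U1 and L2: 21 + 31 − 17 = 35
  between L2 and F1: 31 + 30 − 8 = 53
  between F1 and 00: 30 + 37 − 22 = 45
Cheapest insertion is between 00 and U1, adding 27.
New total = 78 + 27 = 105.

Minimum extra distance: 27, inserting L3 between 00 and U1.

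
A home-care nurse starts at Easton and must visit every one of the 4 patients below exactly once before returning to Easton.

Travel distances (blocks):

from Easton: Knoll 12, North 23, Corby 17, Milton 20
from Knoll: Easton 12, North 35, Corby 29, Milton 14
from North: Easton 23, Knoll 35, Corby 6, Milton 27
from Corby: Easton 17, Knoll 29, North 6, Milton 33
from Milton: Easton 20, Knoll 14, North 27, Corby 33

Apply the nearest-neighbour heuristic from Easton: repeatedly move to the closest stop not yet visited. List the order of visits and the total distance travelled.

From Easton: distances to unvisited — Knoll=12, Corby=17, Milton=20, North=23. Nearest is Knoll (12).
From Knoll: distances to unvisited — Milton=14, Corby=29, North=35. Nearest is Milton (14).
From Milton: distances to unvisited — North=27, Corby=33. Nearest is North (27).
From North: distances to unvisited — Corby=6. Nearest is Corby (6).
Return Corby→Easton: 17.
Total = 12 + 14 + 27 + 6 + 17 = 76.

Total distance 76 blocks via the nearest-neighbour route Easton → Knoll → Milton → North → Corby → Easton.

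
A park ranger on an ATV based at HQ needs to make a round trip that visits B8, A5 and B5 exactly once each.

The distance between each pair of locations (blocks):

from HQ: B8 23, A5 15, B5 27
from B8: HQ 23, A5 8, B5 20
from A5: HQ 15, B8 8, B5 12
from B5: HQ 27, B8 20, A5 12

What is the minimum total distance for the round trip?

There are 3 distinct closed tours to check (reversals are equivalent).
HQ → B8 → A5 → B5 → HQ: 23+8+12+27 = 70
HQ → B8 → B5 → A5 → HQ: 23+20+12+15 = 70
HQ → A5 → B8 → B5 → HQ: 15+8+20+27 = 70
The minimum is 70.
One optimal route: HQ → B8 → A5 → B5 → HQ (or its reverse).

70 blocks — the shortest possible round trip.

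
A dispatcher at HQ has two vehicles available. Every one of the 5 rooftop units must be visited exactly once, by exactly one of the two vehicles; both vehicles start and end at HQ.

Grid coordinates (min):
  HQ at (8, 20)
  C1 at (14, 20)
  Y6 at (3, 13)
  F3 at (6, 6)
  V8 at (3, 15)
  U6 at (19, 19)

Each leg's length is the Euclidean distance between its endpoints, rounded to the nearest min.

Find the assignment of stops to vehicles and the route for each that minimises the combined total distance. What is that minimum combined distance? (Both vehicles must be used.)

Try each way of splitting the stops between the two vehicles (each non-empty) and, for each split, find the best tour for each vehicle:
  {C1} + {Y6, F3, V8, U6}: 12 + 46 = 58
  {Y6} + {C1, F3, V8, U6}: 18 + 45 = 63
  {C1, Y6} + {F3, V8, U6}: 28 + 45 = 73
  {F3} + {C1, Y6, V8, U6}: 28 + 37 = 65
  {C1, F3} + {Y6, V8, U6}: 36 + 37 = 73
  {Y6, F3} + {C1, V8, U6}: 31 + 34 = 65
  … (15 splits in total)
  {Y6, F3, V8} + {C1, U6}: 31 + 22 = 53  ← best
Best: vehicle 1 HQ → F3 → Y6 → V8 → HQ = 31; vehicle 2 HQ → C1 → U6 → HQ = 22; combined 53.

53 min — the smallest possible combined total.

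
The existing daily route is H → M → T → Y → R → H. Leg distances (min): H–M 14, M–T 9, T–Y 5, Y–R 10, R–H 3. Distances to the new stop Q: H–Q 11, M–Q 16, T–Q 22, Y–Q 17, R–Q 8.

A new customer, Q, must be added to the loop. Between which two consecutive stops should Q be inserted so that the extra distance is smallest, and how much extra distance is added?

+13 min — insert Q between H and M.

Insertion cost between consecutive stops i–j is d(i,Q) + d(Q,j) − d(i,j):
  between H and M: 11 + 16 − 14 = 13
  between M and T: 16 + 22 − 9 = 29
  between T and Y: 22 + 17 − 5 = 34
  between Y and R: 17 + 8 − 10 = 15
  between R and H: 8 + 11 − 3 = 16
Cheapest insertion is between H and M, adding 13.
New total = 41 + 13 = 54.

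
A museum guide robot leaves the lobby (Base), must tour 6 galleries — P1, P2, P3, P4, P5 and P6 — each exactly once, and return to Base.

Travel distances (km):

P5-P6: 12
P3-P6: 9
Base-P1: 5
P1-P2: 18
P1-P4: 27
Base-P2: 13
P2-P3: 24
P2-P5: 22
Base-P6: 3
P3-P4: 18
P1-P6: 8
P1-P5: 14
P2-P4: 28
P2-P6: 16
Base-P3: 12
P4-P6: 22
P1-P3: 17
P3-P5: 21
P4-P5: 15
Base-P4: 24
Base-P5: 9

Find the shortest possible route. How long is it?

Shortest round trip = 90 km.

Base - P1 - P2 - P3 - P4 - P5 - P6 - Base: 5+18+24+18+15+12+3 = 95
Base - P1 - P2 - P3 - P4 - P6 - P5 - Base: 5+18+24+18+22+12+9 = 108
Base - P1 - P2 - P3 - P5 - P4 - P6 - Base: 5+18+24+21+15+22+3 = 108
Base - P1 - P2 - P3 - P5 - P6 - P4 - Base: 5+18+24+21+12+22+24 = 126
Base - P1 - P2 - P3 - P6 - P4 - P5 - Base: 5+18+24+9+22+15+9 = 102
Base - P1 - P2 - P3 - P6 - P5 - P4 - Base: 5+18+24+9+12+15+24 = 107
Base - P1 - P2 - P4 - P3 - P5 - P6 - Base: 5+18+28+18+21+12+3 = 105
Base - P1 - P2 - P4 - P3 - P6 - P5 - Base: 5+18+28+18+9+12+9 = 99
… (352 more)
Base - P1 - P2 - P5 - P4 - P3 - P6 - Base: 5+18+22+15+18+9+3 = 90  ← best
The minimum is 90.
One optimal route: Base → P1 → P2 → P5 → P4 → P3 → P6 → Base (or its reverse).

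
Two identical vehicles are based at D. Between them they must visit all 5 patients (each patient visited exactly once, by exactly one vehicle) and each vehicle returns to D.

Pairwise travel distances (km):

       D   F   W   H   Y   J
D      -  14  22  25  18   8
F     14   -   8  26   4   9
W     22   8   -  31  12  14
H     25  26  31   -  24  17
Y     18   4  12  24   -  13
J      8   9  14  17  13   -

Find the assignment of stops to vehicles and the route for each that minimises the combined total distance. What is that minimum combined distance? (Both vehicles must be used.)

Try each way of splitting the stops between the two vehicles (each non-empty) and, for each split, find the best tour for each vehicle:
  {F} + {W, H, Y, J}: 28 + 83 = 111
  {W} + {F, H, Y, J}: 44 + 67 = 111
  {F, W} + {H, Y, J}: 44 + 67 = 111
  {H} + {F, W, Y, J}: 50 + 52 = 102
  {F, H} + {W, Y, J}: 65 + 52 = 117
  {W, H} + {F, Y, J}: 78 + 39 = 117
  … (15 splits in total)
  {F, W, H, Y} + {J}: 83 + 16 = 99  ← best
Best: vehicle 1 D → F → W → Y → H → D = 83; vehicle 2 D → J → D = 16; combined 99.

99 km — the smallest possible combined total.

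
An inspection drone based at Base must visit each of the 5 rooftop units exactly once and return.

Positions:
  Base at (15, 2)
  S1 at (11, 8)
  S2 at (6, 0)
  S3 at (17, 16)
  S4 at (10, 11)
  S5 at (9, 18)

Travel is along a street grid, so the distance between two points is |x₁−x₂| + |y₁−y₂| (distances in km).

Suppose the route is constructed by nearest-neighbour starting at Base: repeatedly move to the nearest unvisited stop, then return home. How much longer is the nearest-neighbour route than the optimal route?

Base: S1=10, S2=11, S4=14, S3=16, S5=22 ⇒ S1
S1: S4=4, S5=12, S2=13, S3=14 ⇒ S4
S4: S5=8, S3=12, S2=15 ⇒ S5
S5: S3=10, S2=21 ⇒ S3
S3: S2=27 ⇒ S2
NN route Base → S1 → S4 → S5 → S3 → S2 → Base costs 70.
Optimal: Base → S2 → S1 → S4 → S5 → S3 → Base costs 62 (by enumerating all 60 distinct tours).
Excess = 70 − 62 = 8.

Excess over optimum: 8 km.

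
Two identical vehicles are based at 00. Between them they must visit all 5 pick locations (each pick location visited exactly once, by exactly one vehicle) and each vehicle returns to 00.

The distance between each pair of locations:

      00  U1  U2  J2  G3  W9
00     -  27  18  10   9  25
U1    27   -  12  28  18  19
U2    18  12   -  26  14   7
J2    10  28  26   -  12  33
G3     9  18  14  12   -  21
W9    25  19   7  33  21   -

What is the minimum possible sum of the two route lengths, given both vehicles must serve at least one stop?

Try each way of splitting the stops between the two vehicles (each non-empty) and, for each split, find the best tour for each vehicle:
  {U1} + {U2, J2, G3, W9}: 54 + 68 = 122
  {U2} + {U1, J2, G3, W9}: 36 + 84 = 120
  {U1, U2} + {J2, G3, W9}: 57 + 68 = 125
  {J2} + {U1, U2, G3, W9}: 20 + 71 = 91
  {U1, J2} + {U2, G3, W9}: 65 + 55 = 120
  {U2, J2} + {U1, G3, W9}: 54 + 71 = 125
  … (15 splits in total)
Best: vehicle 1 00 → J2 → 00 = 20; vehicle 2 00 → U2 → W9 → U1 → G3 → 00 = 71; combined 91.

91 — the smallest possible combined total.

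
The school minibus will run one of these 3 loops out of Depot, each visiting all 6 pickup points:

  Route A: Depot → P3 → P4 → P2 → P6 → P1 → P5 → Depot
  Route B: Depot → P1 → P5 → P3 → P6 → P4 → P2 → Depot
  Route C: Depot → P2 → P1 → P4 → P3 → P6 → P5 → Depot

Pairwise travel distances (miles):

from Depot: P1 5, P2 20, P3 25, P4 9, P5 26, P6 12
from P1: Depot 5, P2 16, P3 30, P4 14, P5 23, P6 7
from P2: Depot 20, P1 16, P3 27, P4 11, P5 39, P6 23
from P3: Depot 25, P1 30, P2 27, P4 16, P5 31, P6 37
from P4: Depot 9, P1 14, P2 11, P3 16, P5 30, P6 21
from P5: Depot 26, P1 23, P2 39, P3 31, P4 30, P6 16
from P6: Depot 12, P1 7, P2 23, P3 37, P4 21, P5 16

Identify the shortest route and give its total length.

Route A: 25 + 16 + 11 + 23 + 7 + 23 + 26 = 131
Route B: 5 + 23 + 31 + 37 + 21 + 11 + 20 = 148
Route C: 20 + 16 + 14 + 16 + 37 + 16 + 26 = 145

131 miles — Route A is the shortest.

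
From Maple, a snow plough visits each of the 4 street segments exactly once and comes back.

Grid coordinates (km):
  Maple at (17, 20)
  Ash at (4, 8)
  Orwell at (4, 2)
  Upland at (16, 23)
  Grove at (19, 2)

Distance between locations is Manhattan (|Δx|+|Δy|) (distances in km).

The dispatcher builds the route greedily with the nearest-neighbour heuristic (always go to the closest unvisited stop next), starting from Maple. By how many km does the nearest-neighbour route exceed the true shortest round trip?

Excess over optimum: 2 km.

From Maple: Upland=4, Grove=20, Ash=25, Orwell=31 → choose Upland (4).
From Upland: Grove=24, Ash=27, Orwell=33 → choose Grove (24).
From Grove: Orwell=15, Ash=21 → choose Orwell (15).
From Orwell: Ash=6 → choose Ash (6).
NN route Maple → Upland → Grove → Orwell → Ash → Maple costs 74.
Optimal: Maple → Upland → Ash → Orwell → Grove → Maple costs 72 (by enumerating all 12 distinct tours).
Excess = 74 − 72 = 2.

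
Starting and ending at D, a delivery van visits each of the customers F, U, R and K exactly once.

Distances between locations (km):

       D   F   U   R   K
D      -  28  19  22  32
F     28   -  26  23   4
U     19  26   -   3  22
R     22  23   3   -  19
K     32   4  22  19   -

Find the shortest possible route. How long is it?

There are 12 distinct closed tours to check (reversals are equivalent).
D-F-U-R-K-D: 28+26+3+19+32 = 108
D-F-U-K-R-D: 28+26+22+19+22 = 117
D-F-R-U-K-D: 28+23+3+22+32 = 108
D-F-R-K-U-D: 28+23+19+22+19 = 111
D-F-K-U-R-D: 28+4+22+3+22 = 79
D-F-K-R-U-D: 28+4+19+3+19 = 73
D-U-F-R-K-D: 19+26+23+19+32 = 119
D-U-F-K-R-D: 19+26+4+19+22 = 90
D-U-R-F-K-D: 19+3+23+4+32 = 81
D-U-K-F-R-D: 19+22+4+23+22 = 90
D-R-F-U-K-D: 22+23+26+22+32 = 125
D-R-U-F-K-D: 22+3+26+4+32 = 87
The minimum is 73.
One optimal route: D → F → K → R → U → D (or its reverse).

Minimum total distance: 73 km.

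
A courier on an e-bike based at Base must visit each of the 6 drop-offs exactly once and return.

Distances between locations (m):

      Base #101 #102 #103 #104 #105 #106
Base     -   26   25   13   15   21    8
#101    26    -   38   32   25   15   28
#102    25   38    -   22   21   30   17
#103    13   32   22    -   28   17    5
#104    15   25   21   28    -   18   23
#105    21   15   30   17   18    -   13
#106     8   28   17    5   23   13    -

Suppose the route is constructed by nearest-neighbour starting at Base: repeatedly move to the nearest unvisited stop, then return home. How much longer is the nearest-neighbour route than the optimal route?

Base: #106=8, #103=13, #104=15, #105=21, #102=25, #101=26 ⇒ #106
#106: #103=5, #105=13, #102=17, #104=23, #101=28 ⇒ #103
#103: #105=17, #102=22, #104=28, #101=32 ⇒ #105
#105: #101=15, #104=18, #102=30 ⇒ #101
#101: #104=25, #102=38 ⇒ #104
#104: #102=21 ⇒ #102
NN route Base → #106 → #103 → #105 → #101 → #104 → #102 → Base costs 116.
Optimal: Base → #101 → #105 → #104 → #102 → #103 → #106 → Base costs 115 (by enumerating all 360 distinct tours).
Excess = 116 − 115 = 1.

1 m longer than the optimal tour.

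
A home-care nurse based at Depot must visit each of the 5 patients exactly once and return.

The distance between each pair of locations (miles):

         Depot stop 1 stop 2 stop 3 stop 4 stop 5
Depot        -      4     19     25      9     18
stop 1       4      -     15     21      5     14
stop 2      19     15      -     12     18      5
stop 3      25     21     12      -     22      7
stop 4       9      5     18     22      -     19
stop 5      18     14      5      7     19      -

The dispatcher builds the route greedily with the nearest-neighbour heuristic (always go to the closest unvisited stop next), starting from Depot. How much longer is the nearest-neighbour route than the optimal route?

Excess over optimum: 2 miles.

From Depot: stop 1=4, stop 4=9, stop 5=18, stop 2=19, stop 3=25 → choose stop 1 (4).
From stop 1: stop 4=5, stop 5=14, stop 2=15, stop 3=21 → choose stop 4 (5).
From stop 4: stop 2=18, stop 5=19, stop 3=22 → choose stop 2 (18).
From stop 2: stop 5=5, stop 3=12 → choose stop 5 (5).
From stop 5: stop 3=7 → choose stop 3 (7).
NN route Depot → stop 1 → stop 4 → stop 2 → stop 5 → stop 3 → Depot costs 64.
Optimal: Depot → stop 1 → stop 2 → stop 5 → stop 3 → stop 4 → Depot costs 62 (by enumerating all 60 distinct tours).
Excess = 64 − 62 = 2.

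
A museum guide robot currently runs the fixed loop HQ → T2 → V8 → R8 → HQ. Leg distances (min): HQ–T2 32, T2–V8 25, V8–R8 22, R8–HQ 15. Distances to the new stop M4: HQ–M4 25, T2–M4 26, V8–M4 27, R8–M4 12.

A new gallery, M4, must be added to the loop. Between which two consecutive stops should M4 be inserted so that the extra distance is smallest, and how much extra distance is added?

Insertion cost between consecutive stops i–j is d(i,M4) + d(M4,j) − d(i,j):
  between HQ and T2: 25 + 26 − 32 = 19
  between T2 and V8: 26 + 27 − 25 = 28
  between V8 and R8: 27 + 12 − 22 = 17
  between R8 and HQ: 12 + 25 − 15 = 22
Cheapest insertion is between V8 and R8, adding 17.
New total = 94 + 17 = 111.

+17 min — insert M4 between V8 and R8.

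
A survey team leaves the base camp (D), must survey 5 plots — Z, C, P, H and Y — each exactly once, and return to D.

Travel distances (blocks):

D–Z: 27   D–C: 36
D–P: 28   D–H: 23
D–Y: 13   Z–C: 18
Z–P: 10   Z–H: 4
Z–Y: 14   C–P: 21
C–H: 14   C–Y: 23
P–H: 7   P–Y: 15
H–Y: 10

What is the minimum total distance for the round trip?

D - Z - C - P - H - Y - D: 27+18+21+7+10+13 = 96
D - Z - C - P - Y - H - D: 27+18+21+15+10+23 = 114
D - Z - C - H - P - Y - D: 27+18+14+7+15+13 = 94
D - Z - C - H - Y - P - D: 27+18+14+10+15+28 = 112
D - Z - C - Y - P - H - D: 27+18+23+15+7+23 = 113
D - Z - C - Y - H - P - D: 27+18+23+10+7+28 = 113
D - Z - P - C - H - Y - D: 27+10+21+14+10+13 = 95
D - Z - P - C - Y - H - D: 27+10+21+23+10+23 = 114
D - Z - P - H - C - Y - D: 27+10+7+14+23+13 = 94
D - Z - P - H - Y - C - D: 27+10+7+10+23+36 = 113
D - Z - P - Y - C - H - D: 27+10+15+23+14+23 = 112
D - Z - P - Y - H - C - D: 27+10+15+10+14+36 = 112
D - Z - H - C - P - Y - D: 27+4+14+21+15+13 = 94
D - Z - H - C - Y - P - D: 27+4+14+23+15+28 = 111
… (46 more)
D - C - H - Z - P - Y - D: 36+14+4+10+15+13 = 92  ← best
The minimum is 92.
One optimal route: D → C → H → Z → P → Y → D (or its reverse).

Minimum total distance: 92 blocks.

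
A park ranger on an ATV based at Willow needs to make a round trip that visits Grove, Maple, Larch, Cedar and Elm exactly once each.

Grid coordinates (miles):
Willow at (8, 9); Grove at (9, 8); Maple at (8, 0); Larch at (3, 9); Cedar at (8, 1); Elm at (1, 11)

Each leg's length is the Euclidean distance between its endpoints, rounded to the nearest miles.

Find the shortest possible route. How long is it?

Shortest round trip = 29 miles.

There are 60 distinct closed tours to check (reversals are equivalent).
Willow - Grove - Maple - Larch - Cedar - Elm - Willow: 1+8+10+9+12+7 = 47
Willow - Grove - Maple - Larch - Elm - Cedar - Willow: 1+8+10+3+12+8 = 42
Willow - Grove - Maple - Cedar - Larch - Elm - Willow: 1+8+1+9+3+7 = 29
Willow - Grove - Maple - Cedar - Elm - Larch - Willow: 1+8+1+12+3+5 = 30
Willow - Grove - Maple - Elm - Larch - Cedar - Willow: 1+8+13+3+9+8 = 42
Willow - Grove - Maple - Elm - Cedar - Larch - Willow: 1+8+13+12+9+5 = 48
Willow - Grove - Larch - Maple - Cedar - Elm - Willow: 1+6+10+1+12+7 = 37
Willow - Grove - Larch - Maple - Elm - Cedar - Willow: 1+6+10+13+12+8 = 50
Willow - Grove - Larch - Cedar - Maple - Elm - Willow: 1+6+9+1+13+7 = 37
Willow - Grove - Larch - Cedar - Elm - Maple - Willow: 1+6+9+12+13+9 = 50
Willow - Grove - Larch - Elm - Maple - Cedar - Willow: 1+6+3+13+1+8 = 32
Willow - Grove - Larch - Elm - Cedar - Maple - Willow: 1+6+3+12+1+9 = 32
Willow - Grove - Cedar - Maple - Larch - Elm - Willow: 1+7+1+10+3+7 = 29
Willow - Grove - Cedar - Maple - Elm - Larch - Willow: 1+7+1+13+3+5 = 30
… (46 more)
The minimum is 29.
One optimal route: Willow → Grove → Maple → Cedar → Larch → Elm → Willow (or its reverse).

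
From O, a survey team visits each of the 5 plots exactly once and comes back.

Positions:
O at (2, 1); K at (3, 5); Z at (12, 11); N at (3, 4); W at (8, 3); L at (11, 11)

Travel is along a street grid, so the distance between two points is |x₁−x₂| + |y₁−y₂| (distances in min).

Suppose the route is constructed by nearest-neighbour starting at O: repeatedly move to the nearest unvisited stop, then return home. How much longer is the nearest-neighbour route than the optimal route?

From O: N=4, K=5, W=8, L=19, Z=20 → choose N (4).
From N: K=1, W=6, L=15, Z=16 → choose K (1).
From K: W=7, L=14, Z=15 → choose W (7).
From W: L=11, Z=12 → choose L (11).
From L: Z=1 → choose Z (1).
NN route O → N → K → W → L → Z → O costs 44.
Optimal: O → N → K → Z → L → W → O costs 40 (by enumerating all 60 distinct tours).
Excess = 44 − 40 = 4.

Excess over optimum: 4 min.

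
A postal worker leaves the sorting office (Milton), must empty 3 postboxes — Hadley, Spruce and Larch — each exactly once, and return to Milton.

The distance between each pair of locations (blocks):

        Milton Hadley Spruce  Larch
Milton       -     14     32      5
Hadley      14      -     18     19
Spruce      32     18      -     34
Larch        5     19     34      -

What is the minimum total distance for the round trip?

Milton - Hadley - Spruce - Larch - Milton: 14+18+34+5 = 71
Milton - Hadley - Larch - Spruce - Milton: 14+19+34+32 = 99
Milton - Spruce - Hadley - Larch - Milton: 32+18+19+5 = 74
The minimum is 71.
One optimal route: Milton → Hadley → Spruce → Larch → Milton (or its reverse).

Shortest round trip = 71 blocks.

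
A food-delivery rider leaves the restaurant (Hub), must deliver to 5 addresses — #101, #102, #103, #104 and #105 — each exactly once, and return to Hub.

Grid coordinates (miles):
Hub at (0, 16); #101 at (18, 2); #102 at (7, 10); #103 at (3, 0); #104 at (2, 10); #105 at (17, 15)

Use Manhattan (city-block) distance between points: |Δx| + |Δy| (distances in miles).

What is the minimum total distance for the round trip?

There are 60 distinct closed tours to check (reversals are equivalent).
Hub→#101→#102→#103→#104→#105→Hub: 32+19+14+11+20+18 = 114
Hub→#101→#102→#103→#105→#104→Hub: 32+19+14+29+20+8 = 122
Hub→#101→#102→#104→#103→#105→Hub: 32+19+5+11+29+18 = 114
Hub→#101→#102→#104→#105→#103→Hub: 32+19+5+20+29+19 = 124
Hub→#101→#102→#105→#103→#104→Hub: 32+19+15+29+11+8 = 114
Hub→#101→#102→#105→#104→#103→Hub: 32+19+15+20+11+19 = 116
Hub→#101→#103→#102→#104→#105→Hub: 32+17+14+5+20+18 = 106
Hub→#101→#103→#102→#105→#104→Hub: 32+17+14+15+20+8 = 106
Hub→#101→#103→#104→#102→#105→Hub: 32+17+11+5+15+18 = 98
Hub→#101→#103→#104→#105→#102→Hub: 32+17+11+20+15+13 = 108
Hub→#101→#103→#105→#102→#104→Hub: 32+17+29+15+5+8 = 106
Hub→#101→#103→#105→#104→#102→Hub: 32+17+29+20+5+13 = 116
Hub→#101→#104→#102→#103→#105→Hub: 32+24+5+14+29+18 = 122
Hub→#101→#104→#102→#105→#103→Hub: 32+24+5+15+29+19 = 124
… (46 more)
Hub→#104→#102→#103→#101→#105→Hub: 8+5+14+17+14+18 = 76  ← best
The minimum is 76.
One optimal route: Hub → #104 → #102 → #103 → #101 → #105 → Hub (or its reverse).

76 miles — the shortest possible round trip.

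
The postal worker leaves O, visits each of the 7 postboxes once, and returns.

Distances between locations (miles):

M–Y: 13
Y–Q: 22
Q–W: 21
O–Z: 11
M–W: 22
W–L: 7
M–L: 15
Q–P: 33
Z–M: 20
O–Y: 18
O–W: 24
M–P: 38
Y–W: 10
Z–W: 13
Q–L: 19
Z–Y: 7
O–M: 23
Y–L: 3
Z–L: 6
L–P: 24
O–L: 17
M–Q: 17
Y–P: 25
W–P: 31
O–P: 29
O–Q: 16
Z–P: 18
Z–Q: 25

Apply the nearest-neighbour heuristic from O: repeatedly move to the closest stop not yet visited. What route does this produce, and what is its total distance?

At O the remaining stops are Z 11, Q 16, L 17, Y 18, M 23, W 24, P 29; go to Z.
At Z the remaining stops are L 6, Y 7, W 13, P 18, M 20, Q 25; go to L.
At L the remaining stops are Y 3, W 7, M 15, Q 19, P 24; go to Y.
At Y the remaining stops are W 10, M 13, Q 22, P 25; go to W.
At W the remaining stops are Q 21, M 22, P 31; go to Q.
At Q the remaining stops are M 17, P 33; go to M.
At M the remaining stops are P 38; go to P.
Return P→O: 29.
Total = 11 + 6 + 3 + 10 + 21 + 17 + 38 + 29 = 135.

135 miles along O → Z → L → Y → W → Q → M → P → O.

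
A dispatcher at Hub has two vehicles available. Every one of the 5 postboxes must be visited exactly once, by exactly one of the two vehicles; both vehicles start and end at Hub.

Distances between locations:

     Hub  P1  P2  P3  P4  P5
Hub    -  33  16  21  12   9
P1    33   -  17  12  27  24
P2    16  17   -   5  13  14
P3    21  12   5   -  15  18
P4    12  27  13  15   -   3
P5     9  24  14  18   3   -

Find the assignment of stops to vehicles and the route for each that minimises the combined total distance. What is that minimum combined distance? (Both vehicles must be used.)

Try each way of splitting the stops between the two vehicles (each non-empty) and, for each split, find the best tour for each vehicle:
  {P1} + {P2, P3, P4, P5}: 66 + 48 = 114
  {P2} + {P1, P3, P4, P5}: 32 + 72 = 104
  {P1, P2} + {P3, P4, P5}: 66 + 48 = 114
  {P3} + {P1, P2, P4, P5}: 42 + 72 = 114
  {P1, P3} + {P2, P4, P5}: 66 + 41 = 107
  {P2, P3} + {P1, P4, P5}: 42 + 72 = 114
  … (15 splits in total)
  {P1, P2, P3} + {P4, P5}: 66 + 24 = 90  ← best
Best: vehicle 1 Hub → P1 → P3 → P2 → Hub = 66; vehicle 2 Hub → P4 → P5 → Hub = 24; combined 90.

90 — the smallest possible combined total.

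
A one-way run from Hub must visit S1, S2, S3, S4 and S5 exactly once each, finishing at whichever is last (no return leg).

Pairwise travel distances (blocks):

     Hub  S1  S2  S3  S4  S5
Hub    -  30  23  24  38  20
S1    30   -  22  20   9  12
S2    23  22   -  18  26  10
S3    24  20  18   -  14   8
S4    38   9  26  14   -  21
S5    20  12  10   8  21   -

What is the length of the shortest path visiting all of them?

There are 5! = 120 possible orderings.
Hub→S1→S2→S3→S4→S5: 30+22+18+14+21 = 105
Hub→S1→S2→S3→S5→S4: 30+22+18+8+21 = 99
Hub→S1→S2→S4→S3→S5: 30+22+26+14+8 = 100
Hub→S1→S2→S4→S5→S3: 30+22+26+21+8 = 107
Hub→S1→S2→S5→S3→S4: 30+22+10+8+14 = 84
Hub→S1→S2→S5→S4→S3: 30+22+10+21+14 = 97
Hub→S1→S3→S2→S4→S5: 30+20+18+26+21 = 115
Hub→S1→S3→S2→S5→S4: 30+20+18+10+21 = 99
Hub→S1→S3→S4→S2→S5: 30+20+14+26+10 = 100
Hub→S1→S3→S4→S5→S2: 30+20+14+21+10 = 95
Hub→S1→S3→S5→S2→S4: 30+20+8+10+26 = 94
Hub→S1→S3→S5→S4→S2: 30+20+8+21+26 = 105
Hub→S1→S4→S2→S3→S5: 30+9+26+18+8 = 91
Hub→S1→S4→S2→S5→S3: 30+9+26+10+8 = 83
… (106 more)
Hub→S2→S5→S3→S4→S1: 23+10+8+14+9 = 64  ← best
The minimum is 64.
One shortest path: Hub → S2 → S5 → S3 → S4 → S1.

Shortest open route: 64 blocks.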